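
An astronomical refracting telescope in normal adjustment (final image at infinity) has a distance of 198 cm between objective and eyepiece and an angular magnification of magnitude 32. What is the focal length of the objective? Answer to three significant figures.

In normal adjustment the tube length equals f_obj + f_eye and |M| = f_obj/f_eye.
So f_obj = 32 f_eye and 32 f_eye + f_eye = 198 cm, giving f_eye = 198/33 = 6.000 cm and f_obj = 192.000 cm.

192 cm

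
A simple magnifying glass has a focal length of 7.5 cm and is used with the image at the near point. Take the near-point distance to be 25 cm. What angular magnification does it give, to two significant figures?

M = 1 + D/f = 1 + 25/7.5 = 4.333.

4.3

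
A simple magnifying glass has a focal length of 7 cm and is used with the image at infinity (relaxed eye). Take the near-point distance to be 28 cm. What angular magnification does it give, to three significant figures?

M = D/f = 28/7 = 4.000.

4.00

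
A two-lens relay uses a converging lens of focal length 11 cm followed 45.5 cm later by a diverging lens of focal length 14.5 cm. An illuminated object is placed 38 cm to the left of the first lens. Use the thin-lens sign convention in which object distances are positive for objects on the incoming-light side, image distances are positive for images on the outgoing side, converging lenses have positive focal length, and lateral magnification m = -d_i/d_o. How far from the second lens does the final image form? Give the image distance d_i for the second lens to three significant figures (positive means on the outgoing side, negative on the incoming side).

Lens 1: 1/d_i1 = 1/f_1 - 1/d_o1 = 1/11 - 1/38 = 0.06459 cm^-1, so d_i1 = 15.481 cm.
Object distance for lens 2: d_o2 = 45.5 - 15.481 = 30.019 cm.
Lens 2: 1/d_i2 = 1/f_2 - 1/d_o2 = 1/(-14.5) - 1/(30.019) = -0.10228 cm^-1, so d_i2 = -9.777 cm.

-9.78 cm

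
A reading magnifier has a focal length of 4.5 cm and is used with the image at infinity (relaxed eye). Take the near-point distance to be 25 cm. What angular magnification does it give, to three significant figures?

5.56

M = D/f = 25/4.5 = 5.556.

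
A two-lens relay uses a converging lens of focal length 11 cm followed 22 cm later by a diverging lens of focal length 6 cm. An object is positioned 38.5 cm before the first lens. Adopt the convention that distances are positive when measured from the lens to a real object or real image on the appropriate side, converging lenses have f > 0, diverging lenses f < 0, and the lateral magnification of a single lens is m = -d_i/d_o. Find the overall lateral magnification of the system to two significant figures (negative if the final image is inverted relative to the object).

-0.19

Lens 1: 1/d_i1 = 1/f_1 - 1/d_o1 = 1/11 - 1/38.5 = 0.06494 cm^-1, so d_i1 = 15.400 cm.
m_1 = -(15.400)/38.5 = -0.4000.
The intermediate image is 15.400 cm to the right of lens 1, so d_o2 = L - d_i1 = 22 - 15.400 = 6.600 cm.
Lens 2: 1/d_i2 = 1/f_2 - 1/d_o2 = 1/(-6) - 1/(6.600) = -0.31818 cm^-1, so d_i2 = -3.143 cm.
m_2 = -(-3.143)/(6.600) = 0.4762.
Overall magnification: m = m_1 m_2 = -0.1905.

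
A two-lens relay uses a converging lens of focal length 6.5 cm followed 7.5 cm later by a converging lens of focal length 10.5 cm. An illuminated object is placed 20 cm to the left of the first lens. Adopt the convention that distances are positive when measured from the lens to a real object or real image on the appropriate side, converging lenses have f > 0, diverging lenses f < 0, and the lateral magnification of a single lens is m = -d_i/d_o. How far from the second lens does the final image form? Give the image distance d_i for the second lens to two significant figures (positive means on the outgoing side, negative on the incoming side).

First lens: d_i1 = 1/(1/6.5 - 1/20) = 9.630 cm.
Since 9.630 cm > 7.5 cm, the first image lies past the second lens and serves as a virtual object: d_o2 = L - d_i1 = -2.130 cm.
Second lens: d_i2 = 1/(1/10.5 - 1/(-2.130)) = 1.771 cm.

1.8 cm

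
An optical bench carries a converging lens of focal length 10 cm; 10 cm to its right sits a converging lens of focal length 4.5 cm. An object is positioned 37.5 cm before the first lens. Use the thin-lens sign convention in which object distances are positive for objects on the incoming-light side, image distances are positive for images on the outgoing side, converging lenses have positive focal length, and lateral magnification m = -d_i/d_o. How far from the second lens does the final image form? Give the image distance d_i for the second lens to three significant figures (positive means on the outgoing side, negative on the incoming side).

2.01 cm

Lens 1: 1/d_i1 = 1/f_1 - 1/d_o1 = 1/10 - 1/37.5 = 0.07333 cm^-1, so d_i1 = 13.636 cm.
This image would form 13.636 cm past lens 1, i.e. 3.636 cm beyond lens 2, so it is a virtual object for lens 2: d_o2 = 10 - 13.636 = -3.636 cm.
Lens 2: 1/d_i2 = 1/f_2 - 1/d_o2 = 1/4.5 - 1/(-3.636) = 0.49722 cm^-1, so d_i2 = 2.011 cm.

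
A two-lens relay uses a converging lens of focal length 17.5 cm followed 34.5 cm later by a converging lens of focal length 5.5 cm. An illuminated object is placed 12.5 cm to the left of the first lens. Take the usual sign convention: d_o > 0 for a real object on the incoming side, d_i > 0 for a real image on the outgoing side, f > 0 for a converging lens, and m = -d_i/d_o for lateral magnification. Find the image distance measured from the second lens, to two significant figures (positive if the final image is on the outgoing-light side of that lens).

5.9 cm

Lens 1: 1/d_i1 = 1/f_1 - 1/d_o1 = 1/17.5 - 1/12.5 = -0.02286 cm^-1, so d_i1 = -43.750 cm.
The intermediate image is virtual, 43.750 cm to the left of lens 1, so d_o2 = L - d_i1 = 34.5 - (-43.750) = 78.250 cm.
Lens 2: 1/d_i2 = 1/f_2 - 1/d_o2 = 1/5.5 - 1/(78.250) = 0.16904 cm^-1, so d_i2 = 5.916 cm.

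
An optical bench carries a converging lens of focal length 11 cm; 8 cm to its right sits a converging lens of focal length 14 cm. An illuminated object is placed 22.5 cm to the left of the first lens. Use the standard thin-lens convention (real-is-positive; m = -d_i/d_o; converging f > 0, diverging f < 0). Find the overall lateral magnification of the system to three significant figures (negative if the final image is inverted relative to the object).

Lens 1: 1/d_i1 = 1/f_1 - 1/d_o1 = 1/11 - 1/22.5 = 0.04646 cm^-1, so d_i1 = 21.522 cm.
m_1 = -(21.522)/22.5 = -0.9565.
Since 21.522 cm > 8 cm, the first image lies past the second lens and serves as a virtual object: d_o2 = L - d_i1 = -13.522 cm.
Lens 2: 1/d_i2 = 1/f_2 - 1/d_o2 = 1/14 - 1/(-13.522) = 0.14538 cm^-1, so d_i2 = 6.878 cm.
m_2 = -(6.878)/(-13.522) = 0.5087.
Total m = m_1 x m_2 = (-0.9565)(0.5087) = -0.4866.

-0.487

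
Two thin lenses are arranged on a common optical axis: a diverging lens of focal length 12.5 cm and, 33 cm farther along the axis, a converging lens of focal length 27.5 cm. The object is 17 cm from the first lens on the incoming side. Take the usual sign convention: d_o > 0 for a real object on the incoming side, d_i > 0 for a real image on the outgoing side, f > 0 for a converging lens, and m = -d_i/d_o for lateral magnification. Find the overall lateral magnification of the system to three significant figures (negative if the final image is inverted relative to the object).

Lens 1: 1/d_i1 = 1/f_1 - 1/d_o1 = 1/(-12.5) - 1/17 = -0.13882 cm^-1, so d_i1 = -7.203 cm.
m_1 = -(-7.203)/17 = 0.4237.
With d_i1 < 0 the first image is virtual and lies on the object side; the object distance for lens 2 is d_o2 = 33 - (-7.203) = 40.203 cm.
Lens 2: 1/d_i2 = 1/f_2 - 1/d_o2 = 1/27.5 - 1/(40.203) = 0.01149 cm^-1, so d_i2 = 87.031 cm.
m_2 = -(87.031)/(40.203) = -2.1648.
Overall magnification: m = m_1 m_2 = -0.9173.

-0.917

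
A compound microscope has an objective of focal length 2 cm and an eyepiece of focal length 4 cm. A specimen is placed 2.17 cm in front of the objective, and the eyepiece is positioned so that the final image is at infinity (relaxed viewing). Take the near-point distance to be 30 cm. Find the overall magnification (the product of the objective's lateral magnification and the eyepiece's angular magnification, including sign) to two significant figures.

-88

Objective: 1/d_i = 1/f_obj - 1/d_o = 1/2 - 1/2.17 = 0.03917 cm^-1, so d_i = 25.529 cm.
m_obj = -d_i/d_o = -25.529/2.17 = -11.765.
Eyepiece angular magnification (image at infinity): M_eye = D/f_e = 30/4 = 7.500.
Overall M = m_obj x M_eye = (-11.765)(7.500) = -88.24.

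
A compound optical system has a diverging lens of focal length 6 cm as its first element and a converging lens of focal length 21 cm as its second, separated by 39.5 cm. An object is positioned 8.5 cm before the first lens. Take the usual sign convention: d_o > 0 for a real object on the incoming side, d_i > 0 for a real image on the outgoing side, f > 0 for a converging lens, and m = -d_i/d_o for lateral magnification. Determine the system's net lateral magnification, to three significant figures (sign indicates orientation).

-0.395

First lens: d_i1 = 1/(1/(-6) - 1/8.5) = -3.517 cm.
m_1 = -(-3.517)/8.5 = 0.4138.
With d_i1 < 0 the first image is virtual and lies on the object side; the object distance for lens 2 is d_o2 = 39.5 - (-3.517) = 43.017 cm.
Second lens: d_i2 = 1/(1/21 - 1/(43.017)) = 41.030 cm.
m_2 = -(41.030)/(43.017) = -0.9538.
Overall magnification: m = m_1 m_2 = -0.3947.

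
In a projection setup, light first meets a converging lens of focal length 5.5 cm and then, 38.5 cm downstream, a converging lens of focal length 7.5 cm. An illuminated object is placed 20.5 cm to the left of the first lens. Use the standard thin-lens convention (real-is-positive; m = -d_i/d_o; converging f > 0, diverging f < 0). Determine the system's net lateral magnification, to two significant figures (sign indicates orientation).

Lens 1: 1/d_i1 = 1/f_1 - 1/d_o1 = 1/5.5 - 1/20.5 = 0.13304 cm^-1, so d_i1 = 7.517 cm.
m_1 = -(7.517)/20.5 = -0.3667.
That image sits 30.983 cm in front of the second lens, so d_o2 = 30.983 cm.
Lens 2: 1/d_i2 = 1/f_2 - 1/d_o2 = 1/7.5 - 1/(30.983) = 0.10106 cm^-1, so d_i2 = 9.895 cm.
m_2 = -(9.895)/(30.983) = -0.3194.
The system's lateral magnification is m_1 m_2 = (-0.3667)(-0.3194) = 0.1171.

0.12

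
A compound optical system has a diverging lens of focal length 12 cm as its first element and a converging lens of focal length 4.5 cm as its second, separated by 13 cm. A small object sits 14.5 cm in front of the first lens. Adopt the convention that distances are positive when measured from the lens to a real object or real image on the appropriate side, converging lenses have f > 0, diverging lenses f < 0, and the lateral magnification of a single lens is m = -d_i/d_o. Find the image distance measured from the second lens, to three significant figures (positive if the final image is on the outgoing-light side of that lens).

First lens: d_i1 = 1/(1/(-12) - 1/14.5) = -6.566 cm.
The intermediate image is virtual, 6.566 cm to the left of lens 1, so d_o2 = L - d_i1 = 13 - (-6.566) = 19.566 cm.
Second lens: d_i2 = 1/(1/4.5 - 1/(19.566)) = 5.844 cm.

5.84 cm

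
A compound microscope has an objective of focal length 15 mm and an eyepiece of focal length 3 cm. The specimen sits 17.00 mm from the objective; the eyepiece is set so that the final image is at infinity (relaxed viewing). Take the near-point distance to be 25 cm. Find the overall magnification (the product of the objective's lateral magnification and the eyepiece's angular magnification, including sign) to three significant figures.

Convert to cm: f_obj = 15 mm = 1.5 cm; d_o = 17.00 mm = 1.70 cm.
Objective: 1/d_i = 1/f_obj - 1/d_o = 1/1.5 - 1/1.70 = 0.07843 cm^-1, so d_i = 12.750 cm.
m_obj = -d_i/d_o = -12.750/1.70 = -7.500.
Eyepiece angular magnification (image at infinity): M_eye = D/f_e = 25/3 = 8.333.
Overall M = m_obj x M_eye = (-7.500)(8.333) = -62.50.

-62.5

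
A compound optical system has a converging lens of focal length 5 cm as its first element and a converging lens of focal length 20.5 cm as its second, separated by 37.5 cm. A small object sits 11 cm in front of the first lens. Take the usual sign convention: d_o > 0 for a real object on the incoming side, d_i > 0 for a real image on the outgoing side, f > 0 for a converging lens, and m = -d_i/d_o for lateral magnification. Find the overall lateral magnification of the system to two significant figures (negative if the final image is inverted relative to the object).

2.2

First lens: d_i1 = 1/(1/5 - 1/11) = 9.167 cm.
m_1 = -(9.167)/11 = -0.8333.
Object distance for lens 2: d_o2 = 37.5 - 9.167 = 28.333 cm.
Second lens: d_i2 = 1/(1/20.5 - 1/(28.333)) = 74.149 cm.
m_2 = -(74.149)/(28.333) = -2.6170.
Total m = m_1 x m_2 = (-0.8333)(-2.6170) = 2.1809.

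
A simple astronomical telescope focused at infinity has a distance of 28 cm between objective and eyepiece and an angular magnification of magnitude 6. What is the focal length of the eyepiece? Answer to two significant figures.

In normal adjustment the tube length equals f_obj + f_eye and |M| = f_obj/f_eye.
So f_obj = 6 f_eye and 6 f_eye + f_eye = 28 cm, giving f_eye = 28/7 = 4.000 cm and f_obj = 24.000 cm.

4.0 cm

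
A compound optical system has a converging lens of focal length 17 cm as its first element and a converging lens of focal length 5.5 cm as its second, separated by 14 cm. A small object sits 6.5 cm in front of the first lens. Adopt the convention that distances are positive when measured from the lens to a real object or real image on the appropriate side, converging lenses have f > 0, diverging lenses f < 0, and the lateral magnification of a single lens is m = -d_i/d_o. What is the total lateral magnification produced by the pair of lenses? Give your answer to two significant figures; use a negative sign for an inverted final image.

-0.47

First lens: d_i1 = 1/(1/17 - 1/6.5) = -10.524 cm.
m_1 = -(-10.524)/6.5 = 1.6190.
The intermediate image is virtual, 10.524 cm to the left of lens 1, so d_o2 = L - d_i1 = 14 - (-10.524) = 24.524 cm.
Second lens: d_i2 = 1/(1/5.5 - 1/(24.524)) = 7.090 cm.
m_2 = -(7.090)/(24.524) = -0.2891.
The system's lateral magnification is m_1 m_2 = (1.6190)(-0.2891) = -0.4681.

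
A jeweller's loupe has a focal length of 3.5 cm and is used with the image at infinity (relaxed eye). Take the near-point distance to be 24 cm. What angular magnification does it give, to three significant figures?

M = D/f = 24/3.5 = 6.857.

6.86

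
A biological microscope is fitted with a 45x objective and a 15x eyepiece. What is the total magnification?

The overall magnification of a compound microscope is the product of the objective and eyepiece magnifications:
M = M_obj x M_eye = 45 x 15 = 675.

675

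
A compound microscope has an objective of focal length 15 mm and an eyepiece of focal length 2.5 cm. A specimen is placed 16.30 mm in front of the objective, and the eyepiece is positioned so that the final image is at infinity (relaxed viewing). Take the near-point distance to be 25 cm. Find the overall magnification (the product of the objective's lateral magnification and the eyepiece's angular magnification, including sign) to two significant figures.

Convert to cm: f_obj = 15 mm = 1.5 cm; d_o = 16.30 mm = 1.63 cm.
Objective: 1/d_i = 1/f_obj - 1/d_o = 1/1.5 - 1/1.63 = 0.05317 cm^-1, so d_i = 18.808 cm.
m_obj = -d_i/d_o = -18.808/1.63 = -11.538.
Eyepiece angular magnification (image at infinity): M_eye = D/f_e = 25/2.5 = 10.000.
Overall M = m_obj x M_eye = (-11.538)(10.000) = -115.38.

-120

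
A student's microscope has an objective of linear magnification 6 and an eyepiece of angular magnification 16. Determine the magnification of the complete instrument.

96

The overall magnification of a compound microscope is the product of the objective and eyepiece magnifications:
M = M_obj x M_eye = 6 x 16 = 96.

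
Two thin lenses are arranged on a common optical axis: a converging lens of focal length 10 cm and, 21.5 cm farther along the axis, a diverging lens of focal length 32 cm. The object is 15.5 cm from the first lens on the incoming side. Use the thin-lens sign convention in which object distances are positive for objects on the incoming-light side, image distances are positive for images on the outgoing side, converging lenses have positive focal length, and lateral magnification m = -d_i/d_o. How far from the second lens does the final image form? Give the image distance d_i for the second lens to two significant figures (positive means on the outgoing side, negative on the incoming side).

Lens 1: 1/d_i1 = 1/f_1 - 1/d_o1 = 1/10 - 1/15.5 = 0.03548 cm^-1, so d_i1 = 28.182 cm.
Since 28.182 cm > 21.5 cm, the first image lies past the second lens and serves as a virtual object: d_o2 = L - d_i1 = -6.682 cm.
Lens 2: 1/d_i2 = 1/f_2 - 1/d_o2 = 1/(-32) - 1/(-6.682) = 0.11841 cm^-1, so d_i2 = 8.445 cm.

8.4 cm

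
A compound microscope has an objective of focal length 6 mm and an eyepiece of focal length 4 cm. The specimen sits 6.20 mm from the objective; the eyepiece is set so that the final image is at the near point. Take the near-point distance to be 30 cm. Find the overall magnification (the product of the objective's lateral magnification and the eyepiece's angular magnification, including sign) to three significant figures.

Convert to cm: f_obj = 6 mm = 0.6 cm; d_o = 6.20 mm = 0.62 cm.
Objective: 1/d_i = 1/f_obj - 1/d_o = 1/0.6 - 1/0.62 = 0.05376 cm^-1, so d_i = 18.600 cm.
m_obj = -d_i/d_o = -18.600/0.62 = -30.000.
Eyepiece angular magnification (image at near point): M_eye = 1 + D/f_e = 1 + 30/4 = 8.500.
Overall M = m_obj x M_eye = (-30.000)(8.500) = -255.00.

-255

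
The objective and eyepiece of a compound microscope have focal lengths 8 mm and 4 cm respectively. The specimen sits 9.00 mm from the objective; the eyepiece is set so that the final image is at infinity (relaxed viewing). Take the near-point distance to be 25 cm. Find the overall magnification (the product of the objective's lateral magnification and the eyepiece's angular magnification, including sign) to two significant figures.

-50

Convert to cm: f_obj = 8 mm = 0.8 cm; d_o = 9.00 mm = 0.90 cm.
Objective: 1/d_i = 1/f_obj - 1/d_o = 1/0.8 - 1/0.90 = 0.13889 cm^-1, so d_i = 7.200 cm.
m_obj = -d_i/d_o = -7.200/0.90 = -8.000.
Eyepiece angular magnification (image at infinity): M_eye = D/f_e = 25/4 = 6.250.
Overall M = m_obj x M_eye = (-8.000)(6.250) = -50.00.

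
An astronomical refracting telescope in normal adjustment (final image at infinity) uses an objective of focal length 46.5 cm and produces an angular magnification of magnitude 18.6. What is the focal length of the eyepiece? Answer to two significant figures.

2.5 cm

|M| = f_obj/f_eye, so f_eye = f_obj/|M| = 46.5/18.6 = 2.500 cm.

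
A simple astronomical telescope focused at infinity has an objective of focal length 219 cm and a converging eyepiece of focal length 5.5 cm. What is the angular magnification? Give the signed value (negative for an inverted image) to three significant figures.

-39.8

M = -f_obj/f_eye = -219/(5.5) = -39.818.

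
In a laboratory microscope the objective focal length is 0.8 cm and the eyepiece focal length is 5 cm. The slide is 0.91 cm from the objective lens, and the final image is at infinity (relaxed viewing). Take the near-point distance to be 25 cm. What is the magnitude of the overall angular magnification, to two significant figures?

36

Objective: 1/d_i = 1/f_obj - 1/d_o = 1/0.8 - 1/0.91 = 0.15110 cm^-1, so d_i = 6.618 cm.
m_obj = -d_i/d_o = -6.618/0.91 = -7.273.
Eyepiece angular magnification (image at infinity): M_eye = D/f_e = 25/5 = 5.000.
Overall M = m_obj x M_eye = (-7.273)(5.000) = -36.36.
|M| = 36.36.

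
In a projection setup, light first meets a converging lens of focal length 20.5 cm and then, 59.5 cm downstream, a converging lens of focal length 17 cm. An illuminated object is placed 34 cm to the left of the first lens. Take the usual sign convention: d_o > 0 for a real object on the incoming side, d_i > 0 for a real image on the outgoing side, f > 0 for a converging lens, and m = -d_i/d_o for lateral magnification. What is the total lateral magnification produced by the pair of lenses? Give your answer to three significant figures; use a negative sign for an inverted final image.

-2.83

Applying the thin-lens equation to the first lens, 1/20.5 = 1/34 + 1/d_i1, which gives d_i1 = 51.630 cm.
Its lateral magnification is m_1 = -d_i1/d_o1 = -(51.630)/34 = -1.5185.
The intermediate image is 51.630 cm to the right of lens 1, so d_o2 = L - d_i1 = 59.5 - 51.630 = 7.870 cm.
Applying the thin-lens equation again with f_2 = 17 cm and d_o2 = 7.870 cm gives d_i2 = -14.655 cm.
m_2 = -(-14.655)/(7.870) = 1.8621.
The system's lateral magnification is m_1 m_2 = (-1.5185)(1.8621) = -2.8276.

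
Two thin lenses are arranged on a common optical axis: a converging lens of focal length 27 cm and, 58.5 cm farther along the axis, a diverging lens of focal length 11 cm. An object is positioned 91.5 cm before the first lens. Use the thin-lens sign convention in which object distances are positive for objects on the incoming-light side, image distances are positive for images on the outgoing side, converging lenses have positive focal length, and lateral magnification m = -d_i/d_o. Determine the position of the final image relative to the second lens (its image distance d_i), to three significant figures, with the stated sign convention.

-7.12 cm

First lens: d_i1 = 1/(1/27 - 1/91.5) = 38.302 cm.
The intermediate image is 38.302 cm to the right of lens 1, so d_o2 = L - d_i1 = 58.5 - 38.302 = 20.198 cm.
Second lens: d_i2 = 1/(1/(-11) - 1/(20.198)) = -7.122 cm.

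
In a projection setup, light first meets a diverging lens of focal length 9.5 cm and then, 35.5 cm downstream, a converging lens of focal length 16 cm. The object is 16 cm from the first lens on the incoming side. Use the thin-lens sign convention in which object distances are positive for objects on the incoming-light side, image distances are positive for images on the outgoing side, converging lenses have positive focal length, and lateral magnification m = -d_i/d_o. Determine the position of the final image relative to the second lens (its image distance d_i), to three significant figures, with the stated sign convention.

26.1 cm

Applying the thin-lens equation to the first lens, 1/(-9.5) = 1/16 + 1/d_i1, which gives d_i1 = -5.961 cm.
The intermediate image is virtual, 5.961 cm to the left of lens 1, so d_o2 = L - d_i1 = 35.5 - (-5.961) = 41.461 cm.
Applying the thin-lens equation again with f_2 = 16 cm and d_o2 = 41.461 cm gives d_i2 = 26.055 cm.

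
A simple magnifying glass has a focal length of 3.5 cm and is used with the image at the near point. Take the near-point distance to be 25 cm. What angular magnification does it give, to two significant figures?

8.1

M = 1 + D/f = 1 + 25/3.5 = 8.143.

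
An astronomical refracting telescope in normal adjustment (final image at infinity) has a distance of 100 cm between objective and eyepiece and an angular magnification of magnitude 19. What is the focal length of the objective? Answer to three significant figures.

95.0 cm

In normal adjustment the tube length equals f_obj + f_eye and |M| = f_obj/f_eye.
So f_obj = 19 f_eye and 19 f_eye + f_eye = 100 cm, giving f_eye = 100/20 = 5.000 cm and f_obj = 95.000 cm.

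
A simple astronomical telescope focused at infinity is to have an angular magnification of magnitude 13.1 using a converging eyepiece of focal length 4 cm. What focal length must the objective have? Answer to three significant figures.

52.4 cm

|M| = f_obj/|f_eye|, so f_obj = |M| x |f_eye| = 13.1 x 4 = 52.400 cm.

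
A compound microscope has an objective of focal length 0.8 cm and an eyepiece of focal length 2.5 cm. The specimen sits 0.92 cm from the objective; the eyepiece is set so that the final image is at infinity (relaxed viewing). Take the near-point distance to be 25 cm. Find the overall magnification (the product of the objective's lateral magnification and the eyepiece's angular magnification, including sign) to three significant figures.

-66.7

Objective: 1/d_i = 1/f_obj - 1/d_o = 1/0.8 - 1/0.92 = 0.16304 cm^-1, so d_i = 6.133 cm.
m_obj = -d_i/d_o = -6.133/0.92 = -6.667.
Eyepiece angular magnification (image at infinity): M_eye = D/f_e = 25/2.5 = 10.000.
Overall M = m_obj x M_eye = (-6.667)(10.000) = -66.67.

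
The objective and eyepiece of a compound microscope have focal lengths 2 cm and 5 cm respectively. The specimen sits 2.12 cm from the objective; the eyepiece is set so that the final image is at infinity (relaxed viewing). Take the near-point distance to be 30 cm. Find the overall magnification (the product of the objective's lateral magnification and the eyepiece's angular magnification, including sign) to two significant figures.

Objective: 1/d_i = 1/f_obj - 1/d_o = 1/2 - 1/2.12 = 0.02830 cm^-1, so d_i = 35.333 cm.
m_obj = -d_i/d_o = -35.333/2.12 = -16.667.
Eyepiece angular magnification (image at infinity): M_eye = D/f_e = 30/5 = 6.000.
Overall M = m_obj x M_eye = (-16.667)(6.000) = -100.00.

-100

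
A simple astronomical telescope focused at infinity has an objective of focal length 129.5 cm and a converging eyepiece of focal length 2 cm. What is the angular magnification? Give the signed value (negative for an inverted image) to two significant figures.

M = -f_obj/f_eye = -129.5/(2) = -64.750.

-65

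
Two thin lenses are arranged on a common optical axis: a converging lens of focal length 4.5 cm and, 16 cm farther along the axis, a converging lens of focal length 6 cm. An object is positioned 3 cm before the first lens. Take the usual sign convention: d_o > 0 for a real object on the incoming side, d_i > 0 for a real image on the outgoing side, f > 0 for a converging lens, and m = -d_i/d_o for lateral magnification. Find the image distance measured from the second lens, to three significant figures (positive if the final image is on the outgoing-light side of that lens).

7.89 cm

Applying the thin-lens equation to the first lens, 1/4.5 = 1/3 + 1/d_i1, which gives d_i1 = -9.000 cm.
The intermediate image is virtual, 9.000 cm to the left of lens 1, so d_o2 = L - d_i1 = 16 - (-9.000) = 25.000 cm.
Applying the thin-lens equation again with f_2 = 6 cm and d_o2 = 25.000 cm gives d_i2 = 7.895 cm.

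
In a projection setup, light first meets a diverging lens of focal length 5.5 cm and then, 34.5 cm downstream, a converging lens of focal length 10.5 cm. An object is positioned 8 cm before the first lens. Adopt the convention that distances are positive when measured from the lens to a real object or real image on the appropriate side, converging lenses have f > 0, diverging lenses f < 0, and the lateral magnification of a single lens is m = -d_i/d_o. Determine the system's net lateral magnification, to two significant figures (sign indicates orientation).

Lens 1: 1/d_i1 = 1/f_1 - 1/d_o1 = 1/(-5.5) - 1/8 = -0.30682 cm^-1, so d_i1 = -3.259 cm.
m_1 = -(-3.259)/8 = 0.4074.
The intermediate image is virtual, 3.259 cm to the left of lens 1, so d_o2 = L - d_i1 = 34.5 - (-3.259) = 37.759 cm.
Lens 2: 1/d_i2 = 1/f_2 - 1/d_o2 = 1/10.5 - 1/(37.759) = 0.06875 cm^-1, so d_i2 = 14.544 cm.
m_2 = -(14.544)/(37.759) = -0.3852.
The system's lateral magnification is m_1 m_2 = (0.4074)(-0.3852) = -0.1569.

-0.16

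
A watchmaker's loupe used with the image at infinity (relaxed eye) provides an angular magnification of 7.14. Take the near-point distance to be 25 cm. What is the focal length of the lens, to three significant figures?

3.50 cm

For the image at infinity, M = D/f.
f = D/M = 25/7.14 = 3.501 cm.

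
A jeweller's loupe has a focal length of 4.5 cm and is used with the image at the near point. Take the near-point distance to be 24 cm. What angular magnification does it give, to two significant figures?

6.3

M = 1 + D/f = 1 + 24/4.5 = 6.333.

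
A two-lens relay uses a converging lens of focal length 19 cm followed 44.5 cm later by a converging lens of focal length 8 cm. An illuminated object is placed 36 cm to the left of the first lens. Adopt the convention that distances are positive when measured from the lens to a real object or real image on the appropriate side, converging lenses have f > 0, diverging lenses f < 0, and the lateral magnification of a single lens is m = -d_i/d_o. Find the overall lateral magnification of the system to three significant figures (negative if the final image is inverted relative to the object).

-2.39

Applying the thin-lens equation to the first lens, 1/19 = 1/36 + 1/d_i1, which gives d_i1 = 40.235 cm.
Its lateral magnification is m_1 = -d_i1/d_o1 = -(40.235)/36 = -1.1176.
That image sits 4.265 cm in front of the second lens, so d_o2 = 4.265 cm.
Applying the thin-lens equation again with f_2 = 8 cm and d_o2 = 4.265 cm gives d_i2 = -9.134 cm.
m_2 = -(-9.134)/(4.265) = 2.1417.
The system's lateral magnification is m_1 m_2 = (-1.1176)(2.1417) = -2.3937.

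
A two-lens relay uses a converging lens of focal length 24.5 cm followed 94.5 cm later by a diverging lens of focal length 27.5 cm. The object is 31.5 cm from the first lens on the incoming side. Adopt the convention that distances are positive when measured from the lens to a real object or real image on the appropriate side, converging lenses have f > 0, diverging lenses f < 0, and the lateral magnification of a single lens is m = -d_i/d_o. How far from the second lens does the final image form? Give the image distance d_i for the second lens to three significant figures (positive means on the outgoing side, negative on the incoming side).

Lens 1: 1/d_i1 = 1/f_1 - 1/d_o1 = 1/24.5 - 1/31.5 = 0.00907 cm^-1, so d_i1 = 110.250 cm.
This image would form 110.250 cm past lens 1, i.e. 15.750 cm beyond lens 2, so it is a virtual object for lens 2: d_o2 = 94.5 - 110.250 = -15.750 cm.
Lens 2: 1/d_i2 = 1/f_2 - 1/d_o2 = 1/(-27.5) - 1/(-15.750) = 0.02713 cm^-1, so d_i2 = 36.862 cm.

36.9 cm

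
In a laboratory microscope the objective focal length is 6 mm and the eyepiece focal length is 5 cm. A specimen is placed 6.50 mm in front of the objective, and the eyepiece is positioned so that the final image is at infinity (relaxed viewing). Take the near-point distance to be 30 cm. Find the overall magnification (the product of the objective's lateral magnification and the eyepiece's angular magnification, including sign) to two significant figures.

Convert to cm: f_obj = 6 mm = 0.6 cm; d_o = 6.50 mm = 0.65 cm.
Objective: 1/d_i = 1/f_obj - 1/d_o = 1/0.6 - 1/0.65 = 0.12821 cm^-1, so d_i = 7.800 cm.
m_obj = -d_i/d_o = -7.800/0.65 = -12.000.
Eyepiece angular magnification (image at infinity): M_eye = D/f_e = 30/5 = 6.000.
Overall M = m_obj x M_eye = (-12.000)(6.000) = -72.00.

-72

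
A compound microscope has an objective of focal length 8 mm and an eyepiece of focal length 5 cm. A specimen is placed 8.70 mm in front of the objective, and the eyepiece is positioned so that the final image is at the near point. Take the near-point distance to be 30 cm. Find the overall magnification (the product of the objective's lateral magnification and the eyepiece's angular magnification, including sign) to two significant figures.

-80

Convert to cm: f_obj = 8 mm = 0.8 cm; d_o = 8.70 mm = 0.87 cm.
Objective: 1/d_i = 1/f_obj - 1/d_o = 1/0.8 - 1/0.87 = 0.10057 cm^-1, so d_i = 9.943 cm.
m_obj = -d_i/d_o = -9.943/0.87 = -11.429.
Eyepiece angular magnification (image at near point): M_eye = 1 + D/f_e = 1 + 30/5 = 7.000.
Overall M = m_obj x M_eye = (-11.429)(7.000) = -80.00.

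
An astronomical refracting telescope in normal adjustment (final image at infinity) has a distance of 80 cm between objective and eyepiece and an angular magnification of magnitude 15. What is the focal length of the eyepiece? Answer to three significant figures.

In normal adjustment the tube length equals f_obj + f_eye and |M| = f_obj/f_eye.
So f_obj = 15 f_eye and 15 f_eye + f_eye = 80 cm, giving f_eye = 80/16 = 5.000 cm and f_obj = 75.000 cm.

5.00 cm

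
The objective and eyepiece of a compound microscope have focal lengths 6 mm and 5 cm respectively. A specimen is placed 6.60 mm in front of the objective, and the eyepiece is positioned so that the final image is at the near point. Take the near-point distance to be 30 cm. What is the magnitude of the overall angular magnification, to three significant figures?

Convert to cm: f_obj = 6 mm = 0.6 cm; d_o = 6.60 mm = 0.66 cm.
Objective: 1/d_i = 1/f_obj - 1/d_o = 1/0.6 - 1/0.66 = 0.15152 cm^-1, so d_i = 6.600 cm.
m_obj = -d_i/d_o = -6.600/0.66 = -10.000.
Eyepiece angular magnification (image at near point): M_eye = 1 + D/f_e = 1 + 30/5 = 7.000.
Overall M = m_obj x M_eye = (-10.000)(7.000) = -70.00.
|M| = 70.00.

70.0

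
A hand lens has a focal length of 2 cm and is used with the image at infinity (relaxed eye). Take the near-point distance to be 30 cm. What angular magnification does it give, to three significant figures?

15.0

M = D/f = 30/2 = 15.000.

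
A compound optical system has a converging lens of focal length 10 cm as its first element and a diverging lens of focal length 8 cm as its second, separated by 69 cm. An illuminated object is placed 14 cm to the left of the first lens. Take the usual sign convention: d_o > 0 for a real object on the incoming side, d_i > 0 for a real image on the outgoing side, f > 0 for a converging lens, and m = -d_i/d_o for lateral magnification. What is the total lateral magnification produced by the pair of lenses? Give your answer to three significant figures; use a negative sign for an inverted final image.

-0.476

Applying the thin-lens equation to the first lens, 1/10 = 1/14 + 1/d_i1, which gives d_i1 = 35.000 cm.
Its lateral magnification is m_1 = -d_i1/d_o1 = -(35.000)/14 = -2.5000.
Object distance for lens 2: d_o2 = 69 - 35.000 = 34.000 cm.
Applying the thin-lens equation again with f_2 = -8 cm and d_o2 = 34.000 cm gives d_i2 = -6.476 cm.
m_2 = -(-6.476)/(34.000) = 0.1905.
Total m = m_1 x m_2 = (-2.5000)(0.1905) = -0.4762.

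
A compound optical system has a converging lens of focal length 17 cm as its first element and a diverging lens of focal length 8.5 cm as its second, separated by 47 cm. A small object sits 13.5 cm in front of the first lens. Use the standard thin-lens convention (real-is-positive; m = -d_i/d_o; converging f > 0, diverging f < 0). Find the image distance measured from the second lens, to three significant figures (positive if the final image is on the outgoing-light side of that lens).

-7.90 cm

Applying the thin-lens equation to the first lens, 1/17 = 1/13.5 + 1/d_i1, which gives d_i1 = -65.571 cm.
The intermediate image is virtual, 65.571 cm to the left of lens 1, so d_o2 = L - d_i1 = 47 - (-65.571) = 112.571 cm.
Applying the thin-lens equation again with f_2 = -8.5 cm and d_o2 = 112.571 cm gives d_i2 = -7.903 cm.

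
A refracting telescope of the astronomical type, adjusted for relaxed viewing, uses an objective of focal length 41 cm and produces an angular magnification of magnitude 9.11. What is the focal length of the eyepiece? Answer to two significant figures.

|M| = f_obj/f_eye, so f_eye = f_obj/|M| = 41/9.11 = 4.501 cm.

4.5 cm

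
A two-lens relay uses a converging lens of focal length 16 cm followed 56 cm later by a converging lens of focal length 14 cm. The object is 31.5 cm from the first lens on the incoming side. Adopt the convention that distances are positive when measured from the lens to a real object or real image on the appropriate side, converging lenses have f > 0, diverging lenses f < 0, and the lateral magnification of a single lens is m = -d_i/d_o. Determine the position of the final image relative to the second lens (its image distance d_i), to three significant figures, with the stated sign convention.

34.7 cm

First lens: d_i1 = 1/(1/16 - 1/31.5) = 32.516 cm.
The intermediate image is 32.516 cm to the right of lens 1, so d_o2 = L - d_i1 = 56 - 32.516 = 23.484 cm.
Second lens: d_i2 = 1/(1/14 - 1/(23.484)) = 34.667 cm.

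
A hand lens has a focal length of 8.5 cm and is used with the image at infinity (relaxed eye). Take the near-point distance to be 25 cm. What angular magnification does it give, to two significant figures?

2.9

M = D/f = 25/8.5 = 2.941.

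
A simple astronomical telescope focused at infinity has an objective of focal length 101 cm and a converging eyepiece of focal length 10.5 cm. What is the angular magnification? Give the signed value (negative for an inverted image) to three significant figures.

-9.62

M = -f_obj/f_eye = -101/(10.5) = -9.619.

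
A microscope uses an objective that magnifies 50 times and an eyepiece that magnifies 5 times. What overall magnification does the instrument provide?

The overall magnification of a compound microscope is the product of the objective and eyepiece magnifications:
M = M_obj x M_eye = 50 x 5 = 250.

250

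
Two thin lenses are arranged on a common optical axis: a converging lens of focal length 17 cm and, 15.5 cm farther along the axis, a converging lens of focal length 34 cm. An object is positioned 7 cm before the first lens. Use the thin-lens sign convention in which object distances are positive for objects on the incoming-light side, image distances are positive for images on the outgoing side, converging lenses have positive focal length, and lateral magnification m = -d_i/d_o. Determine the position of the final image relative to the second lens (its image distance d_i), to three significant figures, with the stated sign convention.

-141 cm

Applying the thin-lens equation to the first lens, 1/17 = 1/7 + 1/d_i1, which gives d_i1 = -11.900 cm.
The intermediate image is virtual, 11.900 cm to the left of lens 1, so d_o2 = L - d_i1 = 15.5 - (-11.900) = 27.400 cm.
Applying the thin-lens equation again with f_2 = 34 cm and d_o2 = 27.400 cm gives d_i2 = -141.152 cm.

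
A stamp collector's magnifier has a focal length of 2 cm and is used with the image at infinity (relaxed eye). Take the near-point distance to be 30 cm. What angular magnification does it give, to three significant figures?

M = D/f = 30/2 = 15.000.

15.0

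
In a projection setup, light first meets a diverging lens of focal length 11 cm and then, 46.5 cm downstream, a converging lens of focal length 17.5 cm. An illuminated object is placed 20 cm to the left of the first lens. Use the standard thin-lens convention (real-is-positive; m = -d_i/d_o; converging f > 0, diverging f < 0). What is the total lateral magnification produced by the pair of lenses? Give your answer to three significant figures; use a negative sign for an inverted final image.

First lens: d_i1 = 1/(1/(-11) - 1/20) = -7.097 cm.
m_1 = -(-7.097)/20 = 0.3548.
The intermediate image is virtual, 7.097 cm to the left of lens 1, so d_o2 = L - d_i1 = 46.5 - (-7.097) = 53.597 cm.
Second lens: d_i2 = 1/(1/17.5 - 1/(53.597)) = 25.984 cm.
m_2 = -(25.984)/(53.597) = -0.4848.
Overall magnification: m = m_1 m_2 = -0.1720.

-0.172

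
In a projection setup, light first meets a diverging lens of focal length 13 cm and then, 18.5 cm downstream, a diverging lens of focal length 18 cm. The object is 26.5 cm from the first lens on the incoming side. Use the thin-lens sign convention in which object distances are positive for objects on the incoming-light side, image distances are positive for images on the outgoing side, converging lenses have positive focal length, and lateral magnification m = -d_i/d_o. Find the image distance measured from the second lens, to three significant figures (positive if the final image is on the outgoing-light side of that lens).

-10.8 cm

First lens: d_i1 = 1/(1/(-13) - 1/26.5) = -8.722 cm.
With d_i1 < 0 the first image is virtual and lies on the object side; the object distance for lens 2 is d_o2 = 18.5 - (-8.722) = 27.222 cm.
Second lens: d_i2 = 1/(1/(-18) - 1/(27.222)) = -10.835 cm.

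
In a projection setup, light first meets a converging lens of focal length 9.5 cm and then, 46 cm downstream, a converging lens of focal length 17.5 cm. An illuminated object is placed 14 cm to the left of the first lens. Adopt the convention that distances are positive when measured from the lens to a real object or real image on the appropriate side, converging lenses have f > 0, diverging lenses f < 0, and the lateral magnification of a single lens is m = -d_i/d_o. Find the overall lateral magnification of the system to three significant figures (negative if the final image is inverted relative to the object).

Applying the thin-lens equation to the first lens, 1/9.5 = 1/14 + 1/d_i1, which gives d_i1 = 29.556 cm.
Its lateral magnification is m_1 = -d_i1/d_o1 = -(29.556)/14 = -2.1111.
That image sits 16.444 cm in front of the second lens, so d_o2 = 16.444 cm.
Applying the thin-lens equation again with f_2 = 17.5 cm and d_o2 = 16.444 cm gives d_i2 = -272.632 cm.
m_2 = -(-272.632)/(16.444) = 16.5789.
Total m = m_1 x m_2 = (-2.1111)(16.5789) = -35.0000.

-35.0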